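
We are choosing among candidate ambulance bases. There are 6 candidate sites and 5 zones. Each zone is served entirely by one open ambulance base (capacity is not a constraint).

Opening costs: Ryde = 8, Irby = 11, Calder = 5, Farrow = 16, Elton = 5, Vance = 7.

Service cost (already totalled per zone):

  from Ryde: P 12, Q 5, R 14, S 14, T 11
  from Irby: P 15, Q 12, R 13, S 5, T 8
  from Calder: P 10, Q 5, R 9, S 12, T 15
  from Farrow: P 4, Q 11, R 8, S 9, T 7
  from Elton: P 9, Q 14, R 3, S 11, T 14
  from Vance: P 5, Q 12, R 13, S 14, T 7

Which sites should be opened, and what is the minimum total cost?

Open Calder, Elton and Vance; minimum total cost 48.

For any fixed open set, each zone goes to its cheapest open site; total = fixed + service.
{Calder, Elton, Vance}: P→Vance 5, Q→Calder 5, R→Elton 3, S→Elton 11, T→Vance 7. Service 31; fixed 17; total 48.
{Calder, Vance}: service 38 + fixed 12 = 50
{Elton, Vance}: service 38 + fixed 12 = 50
{Ryde, Irby, Calder, Farrow, Elton, Vance}: service 24 + fixed 52 = 76
No other subset beats 48.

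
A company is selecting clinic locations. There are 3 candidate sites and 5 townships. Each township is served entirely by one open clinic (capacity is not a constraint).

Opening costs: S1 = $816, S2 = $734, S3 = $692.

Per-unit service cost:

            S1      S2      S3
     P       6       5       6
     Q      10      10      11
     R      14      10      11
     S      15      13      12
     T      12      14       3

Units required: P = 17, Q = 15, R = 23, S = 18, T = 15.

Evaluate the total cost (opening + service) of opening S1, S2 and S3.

Total cost: 2968

Each township is assigned to its cheapest site among the open ones.
{S1, S2, S3}: P→S2 5·17=85, Q→S1 10·15=150, R→S2 10·23=230, S→S3 12·18=216, T→S3 3·15=45. Service 726; fixed 2242; total 2968.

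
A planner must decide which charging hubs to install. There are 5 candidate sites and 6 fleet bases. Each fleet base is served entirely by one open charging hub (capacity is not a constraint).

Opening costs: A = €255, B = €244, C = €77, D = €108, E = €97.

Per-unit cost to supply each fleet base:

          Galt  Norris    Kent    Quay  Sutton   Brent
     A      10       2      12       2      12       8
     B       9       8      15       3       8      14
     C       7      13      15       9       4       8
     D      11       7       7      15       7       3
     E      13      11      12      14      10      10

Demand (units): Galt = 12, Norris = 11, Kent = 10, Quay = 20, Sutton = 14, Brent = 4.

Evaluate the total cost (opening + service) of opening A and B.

Each fleet base is assigned to its cheapest site among the open ones.
{A, B}: Galt→B 9·12=108, Norris→A 2·11=22, Kent→A 12·10=120, Quay→A 2·20=40, Sutton→B 8·14=112, Brent→A 8·4=32. Service 434; fixed 499; total 933.

Total cost: 933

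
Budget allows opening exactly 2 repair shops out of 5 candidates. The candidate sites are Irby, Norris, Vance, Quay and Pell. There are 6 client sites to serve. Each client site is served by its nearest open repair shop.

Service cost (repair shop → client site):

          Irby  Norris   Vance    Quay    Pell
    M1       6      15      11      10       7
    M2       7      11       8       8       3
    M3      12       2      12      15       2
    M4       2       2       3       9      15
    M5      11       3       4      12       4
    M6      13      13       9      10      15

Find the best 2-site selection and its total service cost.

With exactly 2 open, each client site uses its cheapest among the chosen.
{Vance, Pell}: M1→Pell 7, M2→Pell 3, M3→Pell 2, M4→Vance 3, M5→Vance 4, M6→Vance 9. Service cost 28.
{Irby, Pell}: service cost 30
{Norris, Pell}: service cost 30
Among all 10 size-2 choices, {Vance, Pell} is lowest.

Choose Vance and Pell; total service cost 28.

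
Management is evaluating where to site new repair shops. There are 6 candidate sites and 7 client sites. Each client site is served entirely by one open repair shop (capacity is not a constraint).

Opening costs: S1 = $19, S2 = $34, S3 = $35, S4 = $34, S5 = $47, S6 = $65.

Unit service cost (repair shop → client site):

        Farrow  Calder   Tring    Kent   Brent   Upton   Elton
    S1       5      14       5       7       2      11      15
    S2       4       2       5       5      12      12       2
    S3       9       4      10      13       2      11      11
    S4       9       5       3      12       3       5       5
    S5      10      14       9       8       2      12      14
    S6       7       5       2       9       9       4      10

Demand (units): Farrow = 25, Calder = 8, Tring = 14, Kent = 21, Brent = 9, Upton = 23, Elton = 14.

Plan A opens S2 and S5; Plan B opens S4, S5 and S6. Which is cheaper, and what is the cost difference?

Plan A: {S2, S5}: Farrow→S2 4·25=100, Calder→S2 2·8=16, Tring→S2 5·14=70, Kent→S2 5·21=105, Brent→S5 2·9=18, Upton→S2 12·23=276, Elton→S2 2·14=28. Service 613; fixed 81; total 694.
Plan B: {S4, S5, S6}: Farrow→S6 7·25=175, Calder→S4 5·8=40, Tring→S6 2·14=28, Kent→S5 8·21=168, Brent→S5 2·9=18, Upton→S6 4·23=92, Elton→S4 5·14=70. Service 591; fixed 146; total 737.
Difference: |694 − 737| = 43.

Plan A is cheaper by 43.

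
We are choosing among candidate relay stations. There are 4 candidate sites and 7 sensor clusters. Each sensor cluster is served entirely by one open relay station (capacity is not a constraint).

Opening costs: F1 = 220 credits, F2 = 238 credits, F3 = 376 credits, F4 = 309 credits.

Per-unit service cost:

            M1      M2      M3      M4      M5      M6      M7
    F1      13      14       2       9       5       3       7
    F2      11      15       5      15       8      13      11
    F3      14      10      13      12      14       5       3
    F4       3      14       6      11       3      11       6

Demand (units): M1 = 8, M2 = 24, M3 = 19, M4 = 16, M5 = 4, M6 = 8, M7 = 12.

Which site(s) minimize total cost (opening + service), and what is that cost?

For any fixed open set, each sensor cluster goes to its cheapest open site; total = fixed + service.
{F1}: M1→F1 13·8=104, M2→F1 14·24=336, M3→F1 2·19=38, M4→F1 9·16=144, M5→F1 5·4=20, M6→F1 3·8=24, M7→F1 7·12=84. Service 750; fixed 220; total 970.
{F4}: service 822 + fixed 309 = 1131
{F1, F4}: service 650 + fixed 529 = 1179
{F1, F2, F3, F4}: M1→F4 3·8=24, M2→F3 10·24=240, M3→F1 2·19=38, M4→F1 9·16=144, M5→F4 3·4=12, M6→F1 3·8=24, M7→F3 3·12=36. Service 518; fixed 1143; total 1661.
No other subset beats 970.

Open F1 only; minimum total cost 970.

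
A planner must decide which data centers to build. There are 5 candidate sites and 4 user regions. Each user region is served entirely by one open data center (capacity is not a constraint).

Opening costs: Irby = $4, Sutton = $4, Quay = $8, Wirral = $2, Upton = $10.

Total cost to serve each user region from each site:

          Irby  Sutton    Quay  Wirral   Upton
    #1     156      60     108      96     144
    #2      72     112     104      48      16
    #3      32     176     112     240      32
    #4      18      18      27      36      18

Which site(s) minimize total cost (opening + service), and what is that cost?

Open Sutton and Upton; minimum total cost 140.

For any fixed open set, each user region goes to its cheapest open site; total = fixed + service.
{Sutton, Upton}: #1→Sutton 60, #2→Upton 16, #3→Upton 32, #4→Sutton 18. Service 126; fixed 14; total 140.
{Sutton, Wirral, Upton}: service 126 + fixed 16 = 142
{Irby, Sutton, Upton}: service 126 + fixed 18 = 144
{Irby, Sutton, Quay, Wirral, Upton}: #1→Sutton 60, #2→Upton 16, #3→Irby 32, #4→Irby 18. Service 126; fixed 28; total 154.
No other subset beats 140.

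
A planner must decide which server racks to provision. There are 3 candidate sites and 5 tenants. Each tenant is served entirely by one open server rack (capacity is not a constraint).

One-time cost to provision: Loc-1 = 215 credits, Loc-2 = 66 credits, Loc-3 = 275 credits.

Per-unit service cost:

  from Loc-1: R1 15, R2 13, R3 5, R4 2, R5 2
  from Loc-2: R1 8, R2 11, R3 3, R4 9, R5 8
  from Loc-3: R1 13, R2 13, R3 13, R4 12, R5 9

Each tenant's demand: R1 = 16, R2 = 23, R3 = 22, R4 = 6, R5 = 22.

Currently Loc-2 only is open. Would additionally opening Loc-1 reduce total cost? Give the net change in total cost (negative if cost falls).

Current service cost with {Loc-2}: 677.
Adding Loc-1: each tenant re-picks its cheapest; new service cost 503, saving 174.
Extra fixed cost: 215. Net change = 215 − 174 = 41.
(Totals: 743 → 784.)

No — net change +41 (cost rises by 41).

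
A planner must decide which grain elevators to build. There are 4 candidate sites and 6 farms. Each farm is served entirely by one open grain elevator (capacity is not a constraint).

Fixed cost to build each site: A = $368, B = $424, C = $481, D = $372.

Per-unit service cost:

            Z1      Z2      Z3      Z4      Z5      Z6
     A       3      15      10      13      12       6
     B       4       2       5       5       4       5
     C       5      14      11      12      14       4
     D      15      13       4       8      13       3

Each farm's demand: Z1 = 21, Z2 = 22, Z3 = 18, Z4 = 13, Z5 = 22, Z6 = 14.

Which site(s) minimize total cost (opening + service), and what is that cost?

Open B only; minimum total cost 865.

For any fixed open set, each farm goes to its cheapest open site; total = fixed + service.
{B}: Z1→B 4·21=84, Z2→B 2·22=44, Z3→B 5·18=90, Z4→B 5·13=65, Z5→B 4·22=88, Z6→B 5·14=70. Service 441; fixed 424; total 865.
{B, D}: Z1→B 4·21=84, Z2→B 2·22=44, Z3→D 4·18=72, Z4→B 5·13=65, Z5→B 4·22=88, Z6→D 3·14=42. Service 395; fixed 796; total 1191.
{A, B}: Z1→A 3·21=63, Z2→B 2·22=44, Z3→B 5·18=90, Z4→B 5·13=65, Z5→B 4·22=88, Z6→B 5·14=70. Service 420; fixed 792; total 1212.
{A, B, C, D}: service 374 + fixed 1645 = 2019
(All 15 nonempty subsets were checked; B only is lowest.)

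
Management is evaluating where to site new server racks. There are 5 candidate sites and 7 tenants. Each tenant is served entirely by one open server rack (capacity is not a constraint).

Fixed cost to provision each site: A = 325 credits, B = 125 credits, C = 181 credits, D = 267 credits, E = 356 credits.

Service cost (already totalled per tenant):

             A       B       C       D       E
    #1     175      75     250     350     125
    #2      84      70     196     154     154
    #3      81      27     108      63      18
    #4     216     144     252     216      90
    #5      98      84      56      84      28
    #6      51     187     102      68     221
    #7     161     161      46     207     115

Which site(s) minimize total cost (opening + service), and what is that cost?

Open B and C; minimum total cost 826.

For any fixed open set, each tenant goes to its cheapest open site; total = fixed + service.
{B, C}: #1→B 75, #2→B 70, #3→B 27, #4→B 144, #5→C 56, #6→C 102, #7→C 46. Service 520; fixed 306; total 826.
{B}: service 748 + fixed 125 = 873
{B, D}: service 629 + fixed 392 = 1021
{A, B, C, D, E}: service 378 + fixed 1254 = 1632
No other subset beats 826.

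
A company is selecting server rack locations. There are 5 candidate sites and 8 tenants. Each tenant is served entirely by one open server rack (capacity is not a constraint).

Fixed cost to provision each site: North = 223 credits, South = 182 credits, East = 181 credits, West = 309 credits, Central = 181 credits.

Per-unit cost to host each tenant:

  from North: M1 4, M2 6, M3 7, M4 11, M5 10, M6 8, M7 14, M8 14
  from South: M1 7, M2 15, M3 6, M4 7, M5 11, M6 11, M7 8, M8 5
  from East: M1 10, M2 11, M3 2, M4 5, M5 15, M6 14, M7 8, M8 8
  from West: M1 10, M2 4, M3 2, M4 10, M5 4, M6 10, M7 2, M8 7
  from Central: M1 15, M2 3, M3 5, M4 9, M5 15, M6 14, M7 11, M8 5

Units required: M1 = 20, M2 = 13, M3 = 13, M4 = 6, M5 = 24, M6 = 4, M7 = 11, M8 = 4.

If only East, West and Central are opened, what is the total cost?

Each tenant is assigned to its cheapest site among the open ones.
{East, West, Central}: M1→East 10·20=200, M2→Central 3·13=39, M3→East 2·13=26, M4→East 5·6=30, M5→West 4·24=96, M6→West 10·4=40, M7→West 2·11=22, M8→Central 5·4=20. Service 473; fixed 671; total 1144.

Total cost: 1144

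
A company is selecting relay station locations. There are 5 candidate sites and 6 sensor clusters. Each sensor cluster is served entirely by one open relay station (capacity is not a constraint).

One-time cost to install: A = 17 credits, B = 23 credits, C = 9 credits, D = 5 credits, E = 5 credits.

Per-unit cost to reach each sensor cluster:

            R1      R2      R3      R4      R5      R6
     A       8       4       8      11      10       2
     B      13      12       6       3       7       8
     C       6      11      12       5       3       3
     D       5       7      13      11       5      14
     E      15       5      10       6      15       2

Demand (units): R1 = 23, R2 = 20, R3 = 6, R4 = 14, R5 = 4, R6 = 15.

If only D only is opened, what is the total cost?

Total cost: 722

Each sensor cluster is assigned to its cheapest site among the open ones.
{D}: R1→D 5·23=115, R2→D 7·20=140, R3→D 13·6=78, R4→D 11·14=154, R5→D 5·4=20, R6→D 14·15=210. Service 717; fixed 5; total 722.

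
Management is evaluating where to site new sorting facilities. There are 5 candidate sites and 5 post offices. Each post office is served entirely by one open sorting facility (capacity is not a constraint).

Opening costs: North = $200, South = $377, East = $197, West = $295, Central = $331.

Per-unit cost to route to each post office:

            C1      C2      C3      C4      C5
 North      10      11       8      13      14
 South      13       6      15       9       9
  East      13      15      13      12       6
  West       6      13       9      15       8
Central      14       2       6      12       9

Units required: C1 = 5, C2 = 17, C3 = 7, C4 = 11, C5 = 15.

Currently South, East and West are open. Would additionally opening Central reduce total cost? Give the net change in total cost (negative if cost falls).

Current service cost with {South, East, West}: 384.
Adding Central: each post office re-picks its cheapest; new service cost 295, saving 89.
Extra fixed cost: 331. Net change = 331 − 89 = 242.
(Totals: 1253 → 1495.)

No — net change +242 (cost rises by 242).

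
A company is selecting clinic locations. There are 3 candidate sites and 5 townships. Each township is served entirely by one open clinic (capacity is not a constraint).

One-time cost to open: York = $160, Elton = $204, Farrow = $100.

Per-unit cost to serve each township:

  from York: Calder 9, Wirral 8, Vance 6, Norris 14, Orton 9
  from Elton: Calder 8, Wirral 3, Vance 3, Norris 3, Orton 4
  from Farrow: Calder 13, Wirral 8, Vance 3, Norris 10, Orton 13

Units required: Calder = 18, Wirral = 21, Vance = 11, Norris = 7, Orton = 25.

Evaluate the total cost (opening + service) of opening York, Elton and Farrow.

Each township is assigned to its cheapest site among the open ones.
{York, Elton, Farrow}: Calder→Elton 8·18=144, Wirral→Elton 3·21=63, Vance→Elton 3·11=33, Norris→Elton 3·7=21, Orton→Elton 4·25=100. Service 361; fixed 464; total 825.

Total cost: 825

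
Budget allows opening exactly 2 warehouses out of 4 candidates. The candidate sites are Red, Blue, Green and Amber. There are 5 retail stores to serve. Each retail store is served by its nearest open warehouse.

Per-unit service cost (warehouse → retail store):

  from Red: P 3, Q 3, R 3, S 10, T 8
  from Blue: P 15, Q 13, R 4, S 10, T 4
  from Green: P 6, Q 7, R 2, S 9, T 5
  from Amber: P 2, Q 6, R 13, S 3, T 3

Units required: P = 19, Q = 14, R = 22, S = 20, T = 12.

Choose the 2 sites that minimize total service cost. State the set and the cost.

Choose Red and Amber; total service cost 242.

With exactly 2 open, each retail store uses its cheapest among the chosen.
{Red, Amber}: P→Amber 2·19=38, Q→Red 3·14=42, R→Red 3·22=66, S→Amber 3·20=60, T→Amber 3·12=36. Service cost 242.
{Green, Amber}: service cost 262
{Blue, Amber}: service cost 306
Among all 6 size-2 choices, {Red, Amber} is lowest.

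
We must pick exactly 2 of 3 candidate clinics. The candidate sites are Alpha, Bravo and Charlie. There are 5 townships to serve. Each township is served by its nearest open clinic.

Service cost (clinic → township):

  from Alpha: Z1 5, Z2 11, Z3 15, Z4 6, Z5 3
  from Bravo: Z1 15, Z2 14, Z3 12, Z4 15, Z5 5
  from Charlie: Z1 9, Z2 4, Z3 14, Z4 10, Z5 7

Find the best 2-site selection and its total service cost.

With exactly 2 open, each township uses its cheapest among the chosen.
{Alpha, Charlie}: Z1→Alpha 5, Z2→Charlie 4, Z3→Charlie 14, Z4→Alpha 6, Z5→Alpha 3. Service cost 32.
{Alpha, Bravo}: service cost 37
{Bravo, Charlie}: service cost 40
Among all 3 size-2 choices, {Alpha, Charlie} is lowest.

Choose Alpha and Charlie; total service cost 32.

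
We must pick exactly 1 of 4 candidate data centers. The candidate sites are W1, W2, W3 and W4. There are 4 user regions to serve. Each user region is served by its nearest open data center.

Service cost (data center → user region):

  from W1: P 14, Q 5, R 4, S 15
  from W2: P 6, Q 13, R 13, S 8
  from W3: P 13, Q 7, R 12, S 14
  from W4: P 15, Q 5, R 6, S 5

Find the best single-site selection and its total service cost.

Choose W4 only; total service cost 31.

With exactly 1 open, each user region uses its cheapest among the chosen.
{W4}: P→W4 15, Q→W4 5, R→W4 6, S→W4 5. Service cost 31.
{W1}: service cost 38
{W2}: service cost 40
Among all 4 size-1 choices, {W4} is lowest.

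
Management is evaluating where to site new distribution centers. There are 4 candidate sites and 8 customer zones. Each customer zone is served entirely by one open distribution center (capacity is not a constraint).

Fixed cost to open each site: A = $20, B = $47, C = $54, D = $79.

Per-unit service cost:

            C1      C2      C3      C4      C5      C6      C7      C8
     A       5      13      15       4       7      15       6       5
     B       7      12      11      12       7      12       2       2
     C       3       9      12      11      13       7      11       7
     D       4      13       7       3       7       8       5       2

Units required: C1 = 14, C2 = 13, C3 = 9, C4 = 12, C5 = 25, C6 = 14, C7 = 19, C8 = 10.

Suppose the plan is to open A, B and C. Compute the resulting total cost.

Each customer zone is assigned to its cheapest site among the open ones.
{A, B, C}: C1→C 3·14=42, C2→C 9·13=117, C3→B 11·9=99, C4→A 4·12=48, C5→A 7·25=175, C6→C 7·14=98, C7→B 2·19=38, C8→B 2·10=20. Service 637; fixed 121; total 758.

Total cost: 758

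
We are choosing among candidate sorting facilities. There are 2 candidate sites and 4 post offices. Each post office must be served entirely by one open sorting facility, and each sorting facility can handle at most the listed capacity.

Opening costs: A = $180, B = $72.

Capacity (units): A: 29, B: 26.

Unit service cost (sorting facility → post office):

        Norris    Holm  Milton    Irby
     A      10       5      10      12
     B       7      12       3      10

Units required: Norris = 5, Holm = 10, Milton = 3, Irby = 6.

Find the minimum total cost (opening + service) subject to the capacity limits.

Open {B}: Norris→B 7·5=35, Holm→B 12·10=120, Milton→B 3·3=9, Irby→B 10·6=60.
Loads: B carries 24/26. Service 224; fixed 72; total 296.
Next best feasible plan costs 382.

Minimum total cost: 296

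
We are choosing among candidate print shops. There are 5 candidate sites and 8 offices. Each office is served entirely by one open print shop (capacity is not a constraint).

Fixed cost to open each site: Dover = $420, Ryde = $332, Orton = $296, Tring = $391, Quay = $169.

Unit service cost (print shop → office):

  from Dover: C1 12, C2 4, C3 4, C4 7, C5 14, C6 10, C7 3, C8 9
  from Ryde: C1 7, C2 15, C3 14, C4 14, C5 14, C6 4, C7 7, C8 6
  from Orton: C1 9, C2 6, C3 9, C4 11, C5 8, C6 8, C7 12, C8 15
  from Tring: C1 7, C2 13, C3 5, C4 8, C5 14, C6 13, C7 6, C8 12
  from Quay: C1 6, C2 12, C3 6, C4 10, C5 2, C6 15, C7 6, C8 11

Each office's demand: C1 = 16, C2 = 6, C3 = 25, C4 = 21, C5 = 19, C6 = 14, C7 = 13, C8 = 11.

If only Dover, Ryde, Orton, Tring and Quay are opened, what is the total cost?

Each office is assigned to its cheapest site among the open ones.
{Dover, Ryde, Orton, Tring, Quay}: C1→Quay 6·16=96, C2→Dover 4·6=24, C3→Dover 4·25=100, C4→Dover 7·21=147, C5→Quay 2·19=38, C6→Ryde 4·14=56, C7→Dover 3·13=39, C8→Ryde 6·11=66. Service 566; fixed 1608; total 2174.

Total cost: 2174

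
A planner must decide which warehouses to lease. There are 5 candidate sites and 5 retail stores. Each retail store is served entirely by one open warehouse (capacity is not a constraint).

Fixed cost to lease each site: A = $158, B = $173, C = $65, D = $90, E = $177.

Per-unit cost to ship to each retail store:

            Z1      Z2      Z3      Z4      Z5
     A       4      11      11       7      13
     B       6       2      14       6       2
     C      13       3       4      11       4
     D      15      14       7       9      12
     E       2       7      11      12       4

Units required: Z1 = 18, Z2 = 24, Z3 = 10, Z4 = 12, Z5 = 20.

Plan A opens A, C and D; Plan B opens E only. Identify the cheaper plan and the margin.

Plan A: {A, C, D}: Z1→A 4·18=72, Z2→C 3·24=72, Z3→C 4·10=40, Z4→A 7·12=84, Z5→C 4·20=80. Service 348; fixed 313; total 661.
Plan B: {E}: Z1→E 2·18=36, Z2→E 7·24=168, Z3→E 11·10=110, Z4→E 12·12=144, Z5→E 4·20=80. Service 538; fixed 177; total 715.
Difference: |661 − 715| = 54.

Plan A is cheaper by 54.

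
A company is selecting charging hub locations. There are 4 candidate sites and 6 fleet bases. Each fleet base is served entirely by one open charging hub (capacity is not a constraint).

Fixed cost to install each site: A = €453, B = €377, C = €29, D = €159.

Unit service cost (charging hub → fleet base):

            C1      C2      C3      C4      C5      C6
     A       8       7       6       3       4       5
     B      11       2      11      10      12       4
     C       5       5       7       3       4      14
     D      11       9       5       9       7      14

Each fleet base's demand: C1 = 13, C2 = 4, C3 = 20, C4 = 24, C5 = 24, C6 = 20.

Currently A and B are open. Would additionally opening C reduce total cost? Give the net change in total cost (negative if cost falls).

Yes — net change −10 (cost falls by 10).

Current service cost with {A, B}: 480.
Adding C: each fleet base re-picks its cheapest; new service cost 441, saving 39.
Extra fixed cost: 29. Net change = 29 − 39 = -10.
(Totals: 1310 → 1300.)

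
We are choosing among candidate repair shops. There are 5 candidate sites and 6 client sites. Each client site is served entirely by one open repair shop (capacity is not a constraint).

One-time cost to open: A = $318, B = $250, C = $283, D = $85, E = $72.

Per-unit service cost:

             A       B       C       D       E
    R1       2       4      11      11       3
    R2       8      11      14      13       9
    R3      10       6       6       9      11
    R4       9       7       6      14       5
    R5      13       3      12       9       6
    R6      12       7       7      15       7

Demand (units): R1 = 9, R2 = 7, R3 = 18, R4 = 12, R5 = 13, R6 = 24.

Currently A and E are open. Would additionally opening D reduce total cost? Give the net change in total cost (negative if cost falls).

Current service cost with {A, E}: 560.
Adding D: each client site re-picks its cheapest; new service cost 542, saving 18.
Extra fixed cost: 85. Net change = 85 − 18 = 67.
(Totals: 950 → 1017.)

No — net change +67 (cost rises by 67).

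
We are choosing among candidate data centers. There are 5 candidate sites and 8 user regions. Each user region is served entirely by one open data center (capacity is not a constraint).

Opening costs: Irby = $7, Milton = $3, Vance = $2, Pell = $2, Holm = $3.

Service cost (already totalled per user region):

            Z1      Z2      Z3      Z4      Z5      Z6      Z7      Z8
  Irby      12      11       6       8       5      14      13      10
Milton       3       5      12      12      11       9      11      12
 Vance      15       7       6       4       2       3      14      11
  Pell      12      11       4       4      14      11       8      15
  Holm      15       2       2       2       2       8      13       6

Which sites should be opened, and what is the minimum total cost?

Open Milton, Vance, Pell and Holm; minimum total cost 38.

For any fixed open set, each user region goes to its cheapest open site; total = fixed + service.
{Milton, Vance, Pell, Holm}: Z1→Milton 3, Z2→Holm 2, Z3→Holm 2, Z4→Holm 2, Z5→Vance 2, Z6→Vance 3, Z7→Pell 8, Z8→Holm 6. Service 28; fixed 10; total 38.
{Milton, Vance, Holm}: service 31 + fixed 8 = 39
{Milton, Pell, Holm}: service 33 + fixed 8 = 41
{Irby, Milton, Vance, Pell, Holm}: service 28 + fixed 17 = 45
No other subset beats 38.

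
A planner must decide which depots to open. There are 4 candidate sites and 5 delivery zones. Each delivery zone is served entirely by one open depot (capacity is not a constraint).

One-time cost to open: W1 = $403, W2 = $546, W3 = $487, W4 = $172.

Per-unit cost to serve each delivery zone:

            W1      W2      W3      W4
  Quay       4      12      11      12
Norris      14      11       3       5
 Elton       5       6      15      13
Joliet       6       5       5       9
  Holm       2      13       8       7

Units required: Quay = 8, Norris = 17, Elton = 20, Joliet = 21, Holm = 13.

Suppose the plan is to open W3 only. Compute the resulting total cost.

Each delivery zone is assigned to its cheapest site among the open ones.
{W3}: Quay→W3 11·8=88, Norris→W3 3·17=51, Elton→W3 15·20=300, Joliet→W3 5·21=105, Holm→W3 8·13=104. Service 648; fixed 487; total 1135.

Total cost: 1135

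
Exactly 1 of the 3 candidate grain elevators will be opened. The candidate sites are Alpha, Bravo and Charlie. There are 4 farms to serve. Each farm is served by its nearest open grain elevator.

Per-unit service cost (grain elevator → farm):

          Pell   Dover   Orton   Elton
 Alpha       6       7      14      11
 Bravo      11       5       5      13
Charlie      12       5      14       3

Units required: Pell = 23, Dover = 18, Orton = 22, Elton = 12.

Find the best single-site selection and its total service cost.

Choose Bravo only; total service cost 609.

With exactly 1 open, each farm uses its cheapest among the chosen.
{Bravo}: Pell→Bravo 11·23=253, Dover→Bravo 5·18=90, Orton→Bravo 5·22=110, Elton→Bravo 13·12=156. Service cost 609.
{Alpha}: service cost 704
{Charlie}: service cost 710
Among all 3 size-1 choices, {Bravo} is lowest.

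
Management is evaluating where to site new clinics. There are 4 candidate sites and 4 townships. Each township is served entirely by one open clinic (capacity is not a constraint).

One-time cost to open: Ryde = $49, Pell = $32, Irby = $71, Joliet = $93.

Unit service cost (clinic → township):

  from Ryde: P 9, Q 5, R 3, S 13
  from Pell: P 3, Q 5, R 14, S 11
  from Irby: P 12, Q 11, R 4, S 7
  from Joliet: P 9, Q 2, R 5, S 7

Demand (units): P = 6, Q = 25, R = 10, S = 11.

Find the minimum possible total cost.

For any fixed open set, each township goes to its cheapest open site; total = fixed + service.
{Pell, Joliet}: P→Pell 3·6=18, Q→Joliet 2·25=50, R→Joliet 5·10=50, S→Joliet 7·11=77. Service 195; fixed 125; total 320.
{Joliet}: P→Joliet 9·6=54, Q→Joliet 2·25=50, R→Joliet 5·10=50, S→Joliet 7·11=77. Service 231; fixed 93; total 324.
{Ryde, Pell, Joliet}: P→Pell 3·6=18, Q→Joliet 2·25=50, R→Ryde 3·10=30, S→Joliet 7·11=77. Service 175; fixed 174; total 349.
{Ryde, Pell, Irby, Joliet}: P→Pell 3·6=18, Q→Joliet 2·25=50, R→Ryde 3·10=30, S→Irby 7·11=77. Service 175; fixed 245; total 420.
No other subset beats 320.

Minimum total cost: 320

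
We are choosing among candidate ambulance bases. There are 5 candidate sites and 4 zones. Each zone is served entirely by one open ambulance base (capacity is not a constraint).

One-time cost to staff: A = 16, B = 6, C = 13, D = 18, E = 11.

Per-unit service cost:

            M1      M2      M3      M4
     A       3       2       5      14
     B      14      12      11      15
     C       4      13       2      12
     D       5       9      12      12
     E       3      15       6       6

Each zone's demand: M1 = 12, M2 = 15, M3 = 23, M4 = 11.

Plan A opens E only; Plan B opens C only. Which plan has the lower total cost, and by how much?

Plan B is cheaper by 42.

Plan A: {E}: M1→E 3·12=36, M2→E 15·15=225, M3→E 6·23=138, M4→E 6·11=66. Service 465; fixed 11; total 476.
Plan B: {C}: M1→C 4·12=48, M2→C 13·15=195, M3→C 2·23=46, M4→C 12·11=132. Service 421; fixed 13; total 434.
Difference: |476 − 434| = 42.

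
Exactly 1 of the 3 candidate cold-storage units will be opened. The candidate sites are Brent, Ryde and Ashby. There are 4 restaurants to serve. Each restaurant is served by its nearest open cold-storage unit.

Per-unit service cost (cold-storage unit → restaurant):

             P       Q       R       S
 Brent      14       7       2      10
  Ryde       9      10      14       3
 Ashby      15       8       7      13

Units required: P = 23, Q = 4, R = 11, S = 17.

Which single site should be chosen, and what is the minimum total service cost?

Choose Ryde only; total service cost 452.

With exactly 1 open, each restaurant uses its cheapest among the chosen.
{Ryde}: P→Ryde 9·23=207, Q→Ryde 10·4=40, R→Ryde 14·11=154, S→Ryde 3·17=51. Service cost 452.
{Brent}: service cost 542
{Ashby}: service cost 675
Among all 3 size-1 choices, {Ryde} is lowest.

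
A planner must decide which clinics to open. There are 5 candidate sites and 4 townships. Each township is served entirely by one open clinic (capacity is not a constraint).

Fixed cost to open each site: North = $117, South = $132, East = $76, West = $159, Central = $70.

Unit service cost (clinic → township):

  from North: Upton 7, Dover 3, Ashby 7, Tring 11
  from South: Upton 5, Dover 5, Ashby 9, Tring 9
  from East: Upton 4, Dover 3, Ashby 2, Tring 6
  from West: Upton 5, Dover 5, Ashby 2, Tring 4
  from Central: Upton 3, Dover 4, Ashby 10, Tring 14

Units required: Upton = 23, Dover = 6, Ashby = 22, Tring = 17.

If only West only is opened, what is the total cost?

Total cost: 416

Each township is assigned to its cheapest site among the open ones.
{West}: Upton→West 5·23=115, Dover→West 5·6=30, Ashby→West 2·22=44, Tring→West 4·17=68. Service 257; fixed 159; total 416.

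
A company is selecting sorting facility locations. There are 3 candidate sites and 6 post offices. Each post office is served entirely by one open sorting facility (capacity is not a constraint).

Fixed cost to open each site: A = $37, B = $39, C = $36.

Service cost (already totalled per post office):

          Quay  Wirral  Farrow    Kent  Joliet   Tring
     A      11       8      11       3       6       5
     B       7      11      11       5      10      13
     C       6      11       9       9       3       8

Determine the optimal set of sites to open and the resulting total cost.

Open A only; minimum total cost 81.

For any fixed open set, each post office goes to its cheapest open site; total = fixed + service.
{A}: Quay→A 11, Wirral→A 8, Farrow→A 11, Kent→A 3, Joliet→A 6, Tring→A 5. Service 44; fixed 37; total 81.
{C}: Quay→C 6, Wirral→C 11, Farrow→C 9, Kent→C 9, Joliet→C 3, Tring→C 8. Service 46; fixed 36; total 82.
{B}: service 57 + fixed 39 = 96
{A, B, C}: Quay→C 6, Wirral→A 8, Farrow→C 9, Kent→A 3, Joliet→C 3, Tring→A 5. Service 34; fixed 112; total 146.
No other subset beats 81.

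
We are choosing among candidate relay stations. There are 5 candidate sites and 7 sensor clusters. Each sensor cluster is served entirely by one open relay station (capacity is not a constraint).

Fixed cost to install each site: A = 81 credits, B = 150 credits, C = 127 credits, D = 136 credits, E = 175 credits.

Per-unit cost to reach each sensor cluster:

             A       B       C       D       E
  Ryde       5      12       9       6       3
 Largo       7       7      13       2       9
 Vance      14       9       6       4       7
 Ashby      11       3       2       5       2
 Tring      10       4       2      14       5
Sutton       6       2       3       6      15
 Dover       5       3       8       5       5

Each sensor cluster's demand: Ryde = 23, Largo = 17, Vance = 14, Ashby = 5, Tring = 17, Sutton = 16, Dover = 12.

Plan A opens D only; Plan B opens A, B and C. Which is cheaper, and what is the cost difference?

Plan A is cheaper by 5.

Plan A: {D}: Ryde→D 6·23=138, Largo→D 2·17=34, Vance→D 4·14=56, Ashby→D 5·5=25, Tring→D 14·17=238, Sutton→D 6·16=96, Dover→D 5·12=60. Service 647; fixed 136; total 783.
Plan B: {A, B, C}: Ryde→A 5·23=115, Largo→A 7·17=119, Vance→C 6·14=84, Ashby→C 2·5=10, Tring→C 2·17=34, Sutton→B 2·16=32, Dover→B 3·12=36. Service 430; fixed 358; total 788.
Difference: |783 − 788| = 5.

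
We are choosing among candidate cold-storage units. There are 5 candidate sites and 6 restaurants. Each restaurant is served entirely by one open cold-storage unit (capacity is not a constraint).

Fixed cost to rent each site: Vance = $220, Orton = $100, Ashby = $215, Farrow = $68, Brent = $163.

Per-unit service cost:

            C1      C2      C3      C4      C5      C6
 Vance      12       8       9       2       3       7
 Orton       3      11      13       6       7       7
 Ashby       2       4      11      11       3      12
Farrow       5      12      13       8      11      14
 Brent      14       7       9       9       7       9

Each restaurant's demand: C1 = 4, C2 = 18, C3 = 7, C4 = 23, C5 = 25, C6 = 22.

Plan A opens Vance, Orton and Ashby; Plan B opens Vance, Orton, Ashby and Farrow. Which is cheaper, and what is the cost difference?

Plan A is cheaper by 68.

Plan A: {Vance, Orton, Ashby}: C1→Ashby 2·4=8, C2→Ashby 4·18=72, C3→Vance 9·7=63, C4→Vance 2·23=46, C5→Vance 3·25=75, C6→Vance 7·22=154. Service 418; fixed 535; total 953.
Plan B: {Vance, Orton, Ashby, Farrow}: C1→Ashby 2·4=8, C2→Ashby 4·18=72, C3→Vance 9·7=63, C4→Vance 2·23=46, C5→Vance 3·25=75, C6→Vance 7·22=154. Service 418; fixed 603; total 1021.
Difference: |953 − 1021| = 68.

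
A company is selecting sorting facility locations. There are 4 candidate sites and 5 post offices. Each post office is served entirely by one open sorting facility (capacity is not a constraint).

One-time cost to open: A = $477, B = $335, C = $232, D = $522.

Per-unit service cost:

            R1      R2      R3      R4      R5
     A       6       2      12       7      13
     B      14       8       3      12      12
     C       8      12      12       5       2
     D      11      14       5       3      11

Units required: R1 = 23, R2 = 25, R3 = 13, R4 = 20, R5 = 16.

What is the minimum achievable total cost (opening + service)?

Minimum total cost: 1004

For any fixed open set, each post office goes to its cheapest open site; total = fixed + service.
{C}: R1→C 8·23=184, R2→C 12·25=300, R3→C 12·13=156, R4→C 5·20=100, R5→C 2·16=32. Service 772; fixed 232; total 1004.
{B, C}: service 555 + fixed 567 = 1122
{A}: service 692 + fixed 477 = 1169
{A, B, C, D}: service 319 + fixed 1566 = 1885
No other subset beats 1004.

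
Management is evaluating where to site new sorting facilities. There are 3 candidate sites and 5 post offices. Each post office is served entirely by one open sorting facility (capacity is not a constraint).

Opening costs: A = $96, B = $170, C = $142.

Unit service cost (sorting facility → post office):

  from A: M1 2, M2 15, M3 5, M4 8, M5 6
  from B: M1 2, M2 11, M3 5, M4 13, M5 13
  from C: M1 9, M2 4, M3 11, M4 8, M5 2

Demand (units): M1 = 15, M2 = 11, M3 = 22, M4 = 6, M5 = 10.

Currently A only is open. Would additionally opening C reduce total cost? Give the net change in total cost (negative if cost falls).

Current service cost with {A}: 413.
Adding C: each post office re-picks its cheapest; new service cost 252, saving 161.
Extra fixed cost: 142. Net change = 142 − 161 = -19.
(Totals: 509 → 490.)

Yes — net change −19 (cost falls by 19).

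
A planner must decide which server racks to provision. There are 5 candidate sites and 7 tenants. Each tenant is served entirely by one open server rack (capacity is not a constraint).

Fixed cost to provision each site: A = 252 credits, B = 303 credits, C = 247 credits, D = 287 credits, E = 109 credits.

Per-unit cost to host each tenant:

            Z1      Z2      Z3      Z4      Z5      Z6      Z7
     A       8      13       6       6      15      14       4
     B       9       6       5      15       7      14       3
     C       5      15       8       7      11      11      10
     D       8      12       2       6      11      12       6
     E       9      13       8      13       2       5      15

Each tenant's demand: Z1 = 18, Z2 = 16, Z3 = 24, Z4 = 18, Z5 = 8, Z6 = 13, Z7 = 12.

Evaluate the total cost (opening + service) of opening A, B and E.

Each tenant is assigned to its cheapest site among the open ones.
{A, B, E}: Z1→A 8·18=144, Z2→B 6·16=96, Z3→B 5·24=120, Z4→A 6·18=108, Z5→E 2·8=16, Z6→E 5·13=65, Z7→B 3·12=36. Service 585; fixed 664; total 1249.

Total cost: 1249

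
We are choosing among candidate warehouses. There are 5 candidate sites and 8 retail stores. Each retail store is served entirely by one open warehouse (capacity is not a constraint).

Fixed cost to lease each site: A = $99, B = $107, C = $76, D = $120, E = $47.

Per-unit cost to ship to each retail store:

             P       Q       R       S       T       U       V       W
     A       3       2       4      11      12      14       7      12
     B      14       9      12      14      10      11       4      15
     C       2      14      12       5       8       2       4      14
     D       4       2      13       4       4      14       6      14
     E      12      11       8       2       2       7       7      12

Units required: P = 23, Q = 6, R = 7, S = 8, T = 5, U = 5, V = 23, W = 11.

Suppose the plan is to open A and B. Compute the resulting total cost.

Each retail store is assigned to its cheapest site among the open ones.
{A, B}: P→A 3·23=69, Q→A 2·6=12, R→A 4·7=28, S→A 11·8=88, T→B 10·5=50, U→B 11·5=55, V→B 4·23=92, W→A 12·11=132. Service 526; fixed 206; total 732.

Total cost: 732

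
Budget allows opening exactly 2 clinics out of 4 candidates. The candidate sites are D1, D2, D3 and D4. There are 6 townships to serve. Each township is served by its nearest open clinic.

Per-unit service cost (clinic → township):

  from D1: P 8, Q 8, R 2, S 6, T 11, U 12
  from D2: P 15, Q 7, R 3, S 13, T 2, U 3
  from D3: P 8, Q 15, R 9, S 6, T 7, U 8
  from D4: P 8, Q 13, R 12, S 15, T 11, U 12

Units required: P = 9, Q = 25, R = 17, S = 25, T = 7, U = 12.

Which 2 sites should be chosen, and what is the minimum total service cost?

Choose D1 and D2; total service cost 481.

With exactly 2 open, each township uses its cheapest among the chosen.
{D1, D2}: P→D1 8·9=72, Q→D2 7·25=175, R→D1 2·17=34, S→D1 6·25=150, T→D2 2·7=14, U→D2 3·12=36. Service cost 481.
{D2, D3}: service cost 498
{D1, D3}: service cost 601
Among all 6 size-2 choices, {D1, D2} is lowest.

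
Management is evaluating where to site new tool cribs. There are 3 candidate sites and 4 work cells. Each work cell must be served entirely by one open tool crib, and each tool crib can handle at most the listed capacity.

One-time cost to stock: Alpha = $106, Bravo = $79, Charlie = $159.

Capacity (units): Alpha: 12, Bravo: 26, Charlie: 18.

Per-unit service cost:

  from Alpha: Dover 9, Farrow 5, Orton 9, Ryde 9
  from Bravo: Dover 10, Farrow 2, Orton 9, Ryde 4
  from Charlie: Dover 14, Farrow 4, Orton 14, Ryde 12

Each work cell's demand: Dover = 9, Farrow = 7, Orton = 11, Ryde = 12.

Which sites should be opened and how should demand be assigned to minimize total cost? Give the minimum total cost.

Open {Bravo, Charlie}: Dover→Charlie 14·9=126, Farrow→Charlie 4·7=28, Orton→Bravo 9·11=99, Ryde→Bravo 4·12=48.
Loads: Bravo carries 23/26, Charlie carries 16/18. Service 301; fixed 238; total 539.
Next best feasible plan costs 558.

Minimum total cost: 539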